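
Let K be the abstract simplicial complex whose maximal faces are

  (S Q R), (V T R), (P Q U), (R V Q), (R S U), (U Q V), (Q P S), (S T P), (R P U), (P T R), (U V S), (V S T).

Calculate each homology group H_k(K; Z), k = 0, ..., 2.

Order the vertices as P < Q < R < S < T < U < V. Listing each simplex with vertices in this order, K has dimension 2 with simplices:

  0-simplices (7): P, Q, R, S, T, U, V
  1-simplices (18): PQ, PR, PS, PT, PU, QR, QS, QU, QV, RS, RT, RU, RV, ST, SU, SV, TV, UV
  2-simplices (12): PQS, PQU, PRT, PRU, PST, QRS, QRV, QUV, RSU, RTV, STV, SUV

Hence C_0 ≅ Z^7, C_1 ≅ Z^18, C_2 ≅ Z^12.

∂_1: C_1 → C_0 maps an edge to its endpoints' difference, ∂[p,q] = q − p. For instance
  ∂QV = V − Q.
This gives a 7×18 integer matrix of rank 6; reducing to Smith normal form yields diagonal entries (1,1,1,1,1,1).

The boundary map ∂_2: C_2 → C_1 sends each 2-simplex [p,q,r] to [q,r] − [p,r] + [p,q]. For instance
  ∂SUV = UV − SV + SU,
  ∂QUV = UV − QV + QU.
The 18×12 boundary matrix has rank 12 and Smith normal form diag(1,1,1,1,1,1,1,1,1,1,1,2).

Computing H_k = (kernel of ∂_k) / (image of ∂_{k+1}):

  H_0: rank C_0 − rank ∂_1 = 7 − 6 = 1, and the invariant factors of ∂_1 are all 1, so H_0 = Z.
  H_1: rank ker ∂_1 − rank ∂_2 = (18 − 6) − 12 = 0, and ∂_2 has invariant factor 2 > 1, so H_1 = Z/2.
  H_2: rank ker ∂_2 − rank ∂_3 = (12 − 12) − 0 = 0, and there is no ∂_3, so H_2 = 0.

H_0 = Z,  H_1 = Z/2,  H_2 = 0.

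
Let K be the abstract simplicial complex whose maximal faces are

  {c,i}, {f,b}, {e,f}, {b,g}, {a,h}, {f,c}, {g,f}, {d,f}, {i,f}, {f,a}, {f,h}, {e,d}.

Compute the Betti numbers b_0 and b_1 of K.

b_0 = 1, b_1 = 4.

Order the vertices as a < b < c < d < e < f < g < h < i. Listing each simplex with vertices in this order, K has dimension 1 with simplices:

  0-simplices (9): a, b, c, d, e, f, g, h, i
  1-simplices (12): af, ah, bf, bg, cf, ci, de, df, ef, fg, fh, fi

so the chain groups are C_0 ≅ Z^9, C_1 ≅ Z^12.

∂_1: C_1 → C_0 sends each edge [p,q] (with p < q) to q − p. For instance
  ∂af = f − a.
The 9×12 boundary matrix has rank 8 and Smith normal form diag(1,1,1,1,1,1,1,1).

Reading off H_k = ker ∂_k / im ∂_{k+1}:

  H_0: rank C_0 − rank ∂_1 = 9 − 8 = 1, and the invariant factors of ∂_1 are all 1, so H_0 ≅ Z.
  H_1: rank ker ∂_1 − rank ∂_2 = (12 − 8) − 0 = 4, and there is no ∂_2, so H_1 ≅ Z^4.

As a check, the Euler characteristic is 9 − 12 = -3, which agrees with 1 − 4 = -3.
(K is a triangulation of a wedge of 4 circles.)

Hence the Betti numbers are b_0 = 1, b_1 = 4.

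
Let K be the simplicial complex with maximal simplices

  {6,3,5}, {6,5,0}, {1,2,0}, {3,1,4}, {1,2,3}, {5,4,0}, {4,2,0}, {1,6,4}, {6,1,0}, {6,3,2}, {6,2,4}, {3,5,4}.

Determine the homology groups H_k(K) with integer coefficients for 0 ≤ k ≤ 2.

Fix the vertex order 0 < 1 < 2 < 3 < 4 < 5 < 6 and write every simplex with vertices in increasing order. Then dim K = 2 and the simplices of K are:

  0-simplices (7): [0], [1], [2], [3], [4], [5], [6]
  1-simplices (18): [0,1], [0,2], [0,4], [0,5], [0,6], [1,2], [1,3], [1,4], [1,6], [2,3], [2,4], [2,6], [3,4], [3,5], [3,6], [4,5], [4,6], [5,6]
  2-simplices (12): [0,1,2], [0,1,6], [0,2,4], [0,4,5], [0,5,6], [1,2,3], [1,3,4], [1,4,6], [2,3,6], [2,4,6], [3,4,5], [3,5,6]

giving chain groups C_0 ≅ Z^7, C_1 ≅ Z^18, C_2 ≅ Z^12.

∂_1: C_1 → C_0 maps an edge to its endpoints' difference, ∂[p,q] = q − p.
The 7×18 boundary matrix has rank 6 and Smith normal form diag(1,1,1,1,1,1).

The boundary map ∂_2: C_2 → C_1 maps a triangle to the signed sum of its edges. For instance
  ∂[3,4,5] = [4,5] − [3,5] + [3,4],
  ∂[0,5,6] = [5,6] − [0,6] + [0,5].
As a 18×12 matrix over Z this has rank 12, with invariant factors (1,1,1,1,1,1,1,1,1,1,1,2).

Computing H_k = (kernel of ∂_k) / (image of ∂_{k+1}):

  H_0: rank C_0 − rank ∂_1 = 7 − 6 = 1, and the invariant factors of ∂_1 are all 1, so H_0 ≅ Z.
  H_1: rank ker ∂_1 − rank ∂_2 = (18 − 6) − 12 = 0, and ∂_2 has invariant factor 2 > 1, so H_1 ≅ Z_2.
  H_2: rank ker ∂_2 − rank ∂_3 = (12 − 12) − 0 = 0, and there is no ∂_3, so H_2 ≅ 0.

H_0 = Z,  H_1 = Z_2,  H_2 = 0.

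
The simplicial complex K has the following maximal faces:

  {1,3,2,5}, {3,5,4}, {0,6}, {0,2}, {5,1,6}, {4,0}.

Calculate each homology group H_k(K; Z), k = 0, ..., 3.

H_0 = Z,  H_1 = Z^2,  H_2 = 0,  H_3 = 0.

Take the total order 0 < 1 < 2 < 3 < 4 < 5 < 6 on the vertex set. Then K (dimension 3) consists of the simplices:

  0-simplices (7): [0], [1], [2], [3], [4], [5], [6]
  1-simplices (13): [0,2], [0,4], [0,6], [1,2], [1,3], [1,5], [1,6], [2,3], [2,5], [3,4], [3,5], [4,5], [5,6]
  2-simplices (6): [1,2,3], [1,2,5], [1,3,5], [1,5,6], [2,3,5], [3,4,5]
  3-simplices (1): [1,2,3,5]

so the chain groups are C_0 ≅ Z^7, C_1 ≅ Z^13, C_2 ≅ Z^6, C_3 ≅ Z^1.

The boundary map ∂_1: C_1 → C_0 maps an edge to its endpoints' difference, ∂[p,q] = q − p. For instance
  ∂[1,2] = [2] − [1].
This gives a 7×13 integer matrix of rank 6; reducing to Smith normal form yields diagonal entries (1,1,1,1,1,1).

∂_2: C_2 → C_1 maps a triangle to the signed sum of its edges. For instance
  ∂[1,5,6] = [5,6] − [1,6] + [1,5],
  ∂[1,3,5] = [3,5] − [1,5] + [1,3].
The resulting 13×6 matrix has rank 5, and its Smith normal form has invariant factors (1,1,1,1,1).

The boundary map ∂_3: C_3 → C_2 sends each 3-simplex σ to the alternating sum Σ_i (−1)^i (σ with its i-th vertex removed). For instance
  ∂[1,2,3,5] = [2,3,5] − [1,3,5] + [1,2,5] − [1,2,3].
This gives a 6×1 integer matrix of rank 1; reducing to Smith normal form yields diagonal entries (1).

Reading off H_k = ker ∂_k / im ∂_{k+1}:

  H_0: rank C_0 − rank ∂_1 = 7 − 6 = 1, and the invariant factors of ∂_1 are all 1, so H_0 ≅ Z.
  H_1: rank ker ∂_1 − rank ∂_2 = (13 − 6) − 5 = 2, and the invariant factors of ∂_2 are all 1, so H_1 ≅ Z^2.
  H_2: rank ker ∂_2 − rank ∂_3 = (6 − 5) − 1 = 0, and the invariant factors of ∂_3 are all 1, so H_2 ≅ 0.
  H_3: rank ker ∂_3 − rank ∂_4 = (1 − 1) − 0 = 0, and there is no ∂_4, so H_3 ≅ 0.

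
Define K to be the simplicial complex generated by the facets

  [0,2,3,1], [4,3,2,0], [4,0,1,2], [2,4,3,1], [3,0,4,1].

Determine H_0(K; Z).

H_0 ≅ Z.

Fix the vertex order 0 < 1 < 2 < 3 < 4 and write every simplex with vertices in increasing order. Then dim K = 3 and the simplices of K are:

  0-simplices (5): [0], [1], [2], [3], [4]
  1-simplices (10): [0,1], [0,2], [0,3], [0,4], [1,2], [1,3], [1,4], [2,3], [2,4], [3,4]
  2-simplices (10): [0,1,2], [0,1,3], [0,1,4], [0,2,3], [0,2,4], [0,3,4], [1,2,3], [1,2,4], [1,3,4], [2,3,4]
  3-simplices (5): [0,1,2,3], [0,1,2,4], [0,1,3,4], [0,2,3,4], [1,2,3,4]

giving chain groups C_0 ≅ Z^5, C_1 ≅ Z^10, C_2 ≅ Z^10, C_3 ≅ Z^5.

Boundary ∂_1: C_1 → C_0 is given by ∂[p,q] = [q] − [p]. For instance
  ∂[0,2] = [2] − [0].
As a 5×10 matrix over Z this has rank 4, with invariant factors (1,1,1,1).

The boundary map ∂_2: C_2 → C_1 maps a triangle to the signed sum of its edges. For instance
  ∂[1,2,4] = [2,4] − [1,4] + [1,2],
  ∂[0,2,4] = [2,4] − [0,4] + [0,2].
As a 10×10 matrix over Z this has rank 6, with invariant factors (1,1,1,1,1,1).

∂_3: C_3 → C_2 sends each 3-simplex σ to the alternating sum Σ_i (−1)^i (σ with its i-th vertex removed). For instance
  ∂[0,1,2,3] = [1,2,3] − [0,2,3] + [0,1,3] − [0,1,2],
  ∂[0,2,3,4] = [2,3,4] − [0,3,4] + [0,2,4] − [0,2,3].
The 10×5 boundary matrix has rank 4 and Smith normal form diag(1,1,1,1).

From H_k ≅ ker(∂_k) / im(∂_{k+1}) we obtain:

  H_0: rank C_0 − rank ∂_1 = 5 − 4 = 1, and the invariant factors of ∂_1 are all 1, so H_0 ≅ Z.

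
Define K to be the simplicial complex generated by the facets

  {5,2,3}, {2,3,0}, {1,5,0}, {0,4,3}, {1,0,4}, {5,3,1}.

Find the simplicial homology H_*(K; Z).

K has 6 vertices, 12 edges, 6 triangles.
rank ∂_0 = 0, rank ∂_1 = 5 ⇒ b_0 = 6 − 0 − 5 = 1; all invariant factors of ∂_1 are 1 so no torsion. So H_0 = Z.
rank ∂_1 = 5, rank ∂_2 = 6 ⇒ b_1 = 12 − 5 − 6 = 1; all invariant factors of ∂_2 are 1 so no torsion. So H_1 = Z.
rank ∂_2 = 6, rank ∂_3 = 0 ⇒ b_2 = 6 − 6 − 0 = 0. So H_2 = 0.

H_0 ≅ Z,  H_1 ≅ Z,  H_2 = 0.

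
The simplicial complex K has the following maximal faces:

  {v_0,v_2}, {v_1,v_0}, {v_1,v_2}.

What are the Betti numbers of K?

b_0 = 1, b_1 = 1.

K has 3 vertices, 3 edges.
rank ∂_0 = 0, rank ∂_1 = 2 ⇒ b_0 = 3 − 0 − 2 = 1; all invariant factors of ∂_1 are 1 so no torsion. So H_0 = Z.
rank ∂_1 = 2, rank ∂_2 = 0 ⇒ b_1 = 3 − 2 − 0 = 1. So H_1 = Z.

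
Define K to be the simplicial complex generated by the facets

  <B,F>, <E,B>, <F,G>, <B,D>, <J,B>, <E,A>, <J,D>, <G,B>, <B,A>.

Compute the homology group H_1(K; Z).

We work with the vertex ordering A < B < D < E < F < G < J. The simplices of K, each written with vertices in increasing order, are:

  0-simplices (7): A, B, D, E, F, G, J
  1-simplices (9): AB, AE, BD, BE, BF, BG, BJ, DJ, FG

Hence C_0 ≅ Z^7, C_1 ≅ Z^9.

The boundary map ∂_1: C_1 → C_0 maps an edge to its endpoints' difference, ∂[p,q] = q − p. For instance
  ∂BJ = J − B.
The resulting 7×9 matrix has rank 6, and its Smith normal form has invariant factors (1,1,1,1,1,1).

Now H_k = ker ∂_k / im ∂_{k+1}, so:

  H_1: rank ker ∂_1 − rank ∂_2 = (9 − 6) − 0 = 3, and there is no ∂_2, so H_1 ≅ Z^3.

(K is a triangulation of a wedge of 3 circles.)

H_1 = Z^3.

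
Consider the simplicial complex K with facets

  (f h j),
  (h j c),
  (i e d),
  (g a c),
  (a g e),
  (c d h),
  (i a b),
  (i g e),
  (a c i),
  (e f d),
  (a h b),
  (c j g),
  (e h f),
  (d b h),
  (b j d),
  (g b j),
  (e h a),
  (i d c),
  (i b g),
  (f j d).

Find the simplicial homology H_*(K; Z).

K has 10 vertices, 30 edges, 20 triangles.
rank ∂_0 = 0, rank ∂_1 = 9 ⇒ b_0 = 10 − 0 − 9 = 1; all invariant factors of ∂_1 are 1 so no torsion. So H_0 ≅ Z.
rank ∂_1 = 9, rank ∂_2 = 20 ⇒ b_1 = 30 − 9 − 20 = 1; ∂_2 has invariant factor(s) [2] giving torsion. So H_1 ≅ Z ⊕ Z/2Z.
rank ∂_2 = 20, rank ∂_3 = 0 ⇒ b_2 = 20 − 20 − 0 = 0. So H_2 ≅ 0.

H_0 = Z,  H_1 = Z ⊕ Z/2Z,  H_2 = 0.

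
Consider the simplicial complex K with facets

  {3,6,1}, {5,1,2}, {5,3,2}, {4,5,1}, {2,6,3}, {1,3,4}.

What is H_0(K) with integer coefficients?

Take the total order 1 < 2 < 3 < 4 < 5 < 6 on the vertex set. Then K (dimension 2) consists of the simplices:

  0-simplices (6): [1], [2], [3], [4], [5], [6]
  1-simplices (12): [1,2], [1,3], [1,4], [1,5], [1,6], [2,3], [2,5], [2,6], [3,4], [3,5], [3,6], [4,5]
  2-simplices (6): [1,2,5], [1,3,4], [1,3,6], [1,4,5], [2,3,5], [2,3,6]

Hence C_0 ≅ Z^6, C_1 ≅ Z^12, C_2 ≅ Z^6.

Boundary ∂_1: C_1 → C_0 is given by ∂[p,q] = [q] − [p].
This gives a 6×12 integer matrix of rank 5; reducing to Smith normal form yields diagonal entries (1,1,1,1,1).

The boundary map ∂_2: C_2 → C_1 maps a triangle to the signed sum of its edges. For instance
  ∂[1,4,5] = [4,5] − [1,5] + [1,4],
  ∂[1,3,4] = [3,4] − [1,4] + [1,3].
This gives a 12×6 integer matrix of rank 6; reducing to Smith normal form yields diagonal entries (1,1,1,1,1,1).

From H_k ≅ ker(∂_k) / im(∂_{k+1}) we obtain:

  H_0: rank C_0 − rank ∂_1 = 6 − 5 = 1, and the invariant factors of ∂_1 are all 1, so H_0 ≅ Z.

H_0 = Z.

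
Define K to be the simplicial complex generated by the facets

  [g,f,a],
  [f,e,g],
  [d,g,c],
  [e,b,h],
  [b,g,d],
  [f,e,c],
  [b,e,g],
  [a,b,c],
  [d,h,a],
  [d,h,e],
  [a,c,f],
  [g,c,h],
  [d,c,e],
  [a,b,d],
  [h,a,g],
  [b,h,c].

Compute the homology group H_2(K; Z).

Fix the vertex order a < b < c < d < e < f < g < h and write every simplex with vertices in increasing order. Then dim K = 2 and the simplices of K are:

  0-simplices (8): a, b, c, d, e, f, g, h
  1-simplices (24): ab, ac, ad, af, ag, ah, bc, bd, be, bg, bh, cd, ce, cf, cg, ch, de, dg, dh, ef, eg, eh, fg, gh
  2-simplices (16): abc, abd, acf, adh, afg, agh, bch, bdg, beg, beh, cde, cdg, cef, cgh, deh, efg

so the chain groups are C_0 ≅ Z^8, C_1 ≅ Z^24, C_2 ≅ Z^16.

∂_1: C_1 → C_0 sends each edge [p,q] (with p < q) to q − p. For instance
  ∂ag = g − a.
This gives a 8×24 integer matrix of rank 7; reducing to Smith normal form yields diagonal entries (1,1,1,1,1,1,1).

The boundary map ∂_2: C_2 → C_1 maps a triangle to the signed sum of its edges. For instance
  ∂abd = bd − ad + ab,
  ∂cgh = gh − ch + cg.
The resulting 24×16 matrix has rank 15, and its Smith normal form has invariant factors (1,1,1,1,1,1,1,1,1,1,1,1,1,1,1).

Now H_k = ker ∂_k / im ∂_{k+1}, so:

  H_2: rank ker ∂_2 − rank ∂_3 = (16 − 15) − 0 = 1, and there is no ∂_3, so H_2 = Z.

(K is a triangulation of the torus T^2.)

H_2 ≅ Z.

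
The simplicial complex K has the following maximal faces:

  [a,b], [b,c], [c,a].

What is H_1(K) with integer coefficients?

H_1 = Z.

Order the vertices as a < b < c. Listing each simplex with vertices in this order, K has dimension 1 with simplices:

  0-simplices (3): a, b, c
  1-simplices (3): ab, ac, bc

giving chain groups C_0 ≅ Z^3, C_1 ≅ Z^3.

∂_1: C_1 → C_0 maps an edge to its endpoints' difference, ∂[p,q] = q − p.
The 3×3 boundary matrix has rank 2 and Smith normal form diag(1,1).

Reading off H_k = ker ∂_k / im ∂_{k+1}:

  H_1: rank ker ∂_1 − rank ∂_2 = (3 − 2) − 0 = 1, and there is no ∂_2, so H_1 = Z.

(K is a triangulation of the circle S^1.)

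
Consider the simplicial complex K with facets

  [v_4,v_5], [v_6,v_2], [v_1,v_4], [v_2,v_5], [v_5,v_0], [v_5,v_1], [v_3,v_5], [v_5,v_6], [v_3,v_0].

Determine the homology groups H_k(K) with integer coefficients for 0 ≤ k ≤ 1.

Fix the vertex order v_0 < v_1 < v_2 < v_3 < v_4 < v_5 < v_6 and write every simplex with vertices in increasing order. Then dim K = 1 and the simplices of K are:

  0-simplices (7): [v_0], [v_1], [v_2], [v_3], [v_4], [v_5], [v_6]
  1-simplices (9): [v_0,v_3], [v_0,v_5], [v_1,v_4], [v_1,v_5], [v_2,v_5], [v_2,v_6], [v_3,v_5], [v_4,v_5], [v_5,v_6]

so the chain groups are C_0 ≅ Z^7, C_1 ≅ Z^9.

∂_1: C_1 → C_0 maps an edge to its endpoints' difference, ∂[p,q] = q − p.
This gives a 7×9 integer matrix of rank 6; reducing to Smith normal form yields diagonal entries (1,1,1,1,1,1).

From H_k ≅ ker(∂_k) / im(∂_{k+1}) we obtain:

  H_0: rank C_0 − rank ∂_1 = 7 − 6 = 1, and the invariant factors of ∂_1 are all 1, so H_0 ≅ Z.
  H_1: rank ker ∂_1 − rank ∂_2 = (9 − 6) − 0 = 3, and there is no ∂_2, so H_1 ≅ Z^3.

(K is a triangulation of a wedge of 3 circles.)

H_0 ≅ Z,  H_1 ≅ Z^3.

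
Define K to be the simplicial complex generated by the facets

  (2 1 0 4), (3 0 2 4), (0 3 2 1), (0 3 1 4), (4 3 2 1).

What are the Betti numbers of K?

b_0 = 1, b_1 = 0, b_2 = 0, b_3 = 1.

We work with the vertex ordering 0 < 1 < 2 < 3 < 4. The simplices of K, each written with vertices in increasing order, are:

  0-simplices (5): [0], [1], [2], [3], [4]
  1-simplices (10): [0,1], [0,2], [0,3], [0,4], [1,2], [1,3], [1,4], [2,3], [2,4], [3,4]
  2-simplices (10): [0,1,2], [0,1,3], [0,1,4], [0,2,3], [0,2,4], [0,3,4], [1,2,3], [1,2,4], [1,3,4], [2,3,4]
  3-simplices (5): [0,1,2,3], [0,1,2,4], [0,1,3,4], [0,2,3,4], [1,2,3,4]

Hence C_0 ≅ Z^5, C_1 ≅ Z^10, C_2 ≅ Z^10, C_3 ≅ Z^5.

The boundary map ∂_1: C_1 → C_0 maps an edge to its endpoints' difference, ∂[p,q] = q − p.
As a 5×10 matrix over Z this has rank 4, with invariant factors (1,1,1,1).

The boundary map ∂_2: C_2 → C_1 maps a triangle to the signed sum of its edges. For instance
  ∂[1,2,4] = [2,4] − [1,4] + [1,2],
  ∂[1,3,4] = [3,4] − [1,4] + [1,3].
The resulting 10×10 matrix has rank 6, and its Smith normal form has invariant factors (1,1,1,1,1,1).

∂_3: C_3 → C_2 sends each 3-simplex σ to the alternating sum Σ_i (−1)^i (σ with its i-th vertex removed). For instance
  ∂[0,1,2,3] = [1,2,3] − [0,2,3] + [0,1,3] − [0,1,2],
  ∂[0,2,3,4] = [2,3,4] − [0,3,4] + [0,2,4] − [0,2,3].
The resulting 10×5 matrix has rank 4, and its Smith normal form has invariant factors (1,1,1,1).

Now H_k = ker ∂_k / im ∂_{k+1}, so:

  H_0: rank C_0 − rank ∂_1 = 5 − 4 = 1, and the invariant factors of ∂_1 are all 1, so H_0 = Z.
  H_1: rank ker ∂_1 − rank ∂_2 = (10 − 4) − 6 = 0, and the invariant factors of ∂_2 are all 1, so H_1 = 0.
  H_2: rank ker ∂_2 − rank ∂_3 = (10 − 6) − 4 = 0, and the invariant factors of ∂_3 are all 1, so H_2 = 0.
  H_3: rank ker ∂_3 − rank ∂_4 = (5 − 4) − 0 = 1, and there is no ∂_4, so H_3 = Z.

Hence the Betti numbers are b_0 = 1, b_1 = 0, b_2 = 0, b_3 = 1.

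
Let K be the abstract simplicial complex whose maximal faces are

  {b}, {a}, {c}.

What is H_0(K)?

H_0 ≅ Z^3.

Take the total order a < b < c on the vertex set. Then K (dimension 0) consists of the simplices:

  0-simplices (3): a, b, c

so the chain groups are C_0 ≅ Z^3.

Reading off H_k = ker ∂_k / im ∂_{k+1}:

  H_0: rank C_0 − rank ∂_1 = 3 − 0 = 3, and there is no ∂_1, so H_0 = Z^3.

(K is a triangulation of a set of 3 points.)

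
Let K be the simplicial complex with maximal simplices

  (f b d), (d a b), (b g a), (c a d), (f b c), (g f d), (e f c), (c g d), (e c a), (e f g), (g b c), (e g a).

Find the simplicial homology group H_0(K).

H_0 = Z.

Fix the vertex order a < b < c < d < e < f < g and write every simplex with vertices in increasing order. Then dim K = 2 and the simplices of K are:

  0-simplices (7): a, b, c, d, e, f, g
  1-simplices (18): ab, ac, ad, ae, ag, bc, bd, bf, bg, cd, ce, cf, cg, df, dg, ef, eg, fg
  2-simplices (12): abd, abg, acd, ace, aeg, bcf, bcg, bdf, cdg, cef, dfg, efg

so the chain groups are C_0 ≅ Z^7, C_1 ≅ Z^18, C_2 ≅ Z^12.

The boundary map ∂_1: C_1 → C_0 maps an edge to its endpoints' difference, ∂[p,q] = q − p. For instance
  ∂ac = c − a.
As a 7×18 matrix over Z this has rank 6, with invariant factors (1,1,1,1,1,1).

∂_2: C_2 → C_1 acts by ∂[p,q,r] = [q,r] − [p,r] + [p,q]. For instance
  ∂aeg = eg − ag + ae,
  ∂bcf = cf − bf + bc.
The 18×12 boundary matrix has rank 12 and Smith normal form diag(1,1,1,1,1,1,1,1,1,1,1,2).

Computing H_k = (kernel of ∂_k) / (image of ∂_{k+1}):

  H_0: rank C_0 − rank ∂_1 = 7 − 6 = 1, and the invariant factors of ∂_1 are all 1, so H_0 = Z.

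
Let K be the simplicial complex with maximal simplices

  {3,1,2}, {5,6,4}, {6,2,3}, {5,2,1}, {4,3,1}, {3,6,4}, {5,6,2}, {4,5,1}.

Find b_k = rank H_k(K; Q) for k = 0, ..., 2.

Fix the vertex order 1 < 2 < 3 < 4 < 5 < 6 and write every simplex with vertices in increasing order. Then dim K = 2 and the simplices of K are:

  0-simplices (6): [1], [2], [3], [4], [5], [6]
  1-simplices (12): [1,2], [1,3], [1,4], [1,5], [2,3], [2,5], [2,6], [3,4], [3,6], [4,5], [4,6], [5,6]
  2-simplices (8): [1,2,3], [1,2,5], [1,3,4], [1,4,5], [2,3,6], [2,5,6], [3,4,6], [4,5,6]

giving chain groups C_0 ≅ Z^6, C_1 ≅ Z^12, C_2 ≅ Z^8.

Boundary ∂_1: C_1 → C_0 sends each edge [p,q] (with p < q) to q − p. For instance
  ∂[1,5] = [5] − [1].
The 6×12 boundary matrix has rank 5 and Smith normal form diag(1,1,1,1,1).

The boundary map ∂_2: C_2 → C_1 maps a triangle to the signed sum of its edges. For instance
  ∂[1,3,4] = [3,4] − [1,4] + [1,3],
  ∂[2,5,6] = [5,6] − [2,6] + [2,5].
The 12×8 boundary matrix has rank 7 and Smith normal form diag(1,1,1,1,1,1,1).

Now H_k = ker ∂_k / im ∂_{k+1}, so:

  H_0: rank C_0 − rank ∂_1 = 6 − 5 = 1, and the invariant factors of ∂_1 are all 1, so H_0 = Z.
  H_1: rank ker ∂_1 − rank ∂_2 = (12 − 5) − 7 = 0, and the invariant factors of ∂_2 are all 1, so H_1 = 0.
  H_2: rank ker ∂_2 − rank ∂_3 = (8 − 7) − 0 = 1, and there is no ∂_3, so H_2 = Z.

Hence the Betti numbers are b_0 = 1, b_1 = 0, b_2 = 1.

b_0 = 1, b_1 = 0, b_2 = 1.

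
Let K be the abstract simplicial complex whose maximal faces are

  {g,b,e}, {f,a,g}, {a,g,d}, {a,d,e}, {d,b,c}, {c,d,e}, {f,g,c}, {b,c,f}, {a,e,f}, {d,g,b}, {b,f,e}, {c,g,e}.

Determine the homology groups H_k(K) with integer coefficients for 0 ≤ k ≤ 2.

Order the vertices as a < b < c < d < e < f < g. Listing each simplex with vertices in this order, K has dimension 2 with simplices:

  0-simplices (7): a, b, c, d, e, f, g
  1-simplices (18): ad, ae, af, ag, bc, bd, be, bf, bg, cd, ce, cf, cg, de, dg, ef, eg, fg
  2-simplices (12): ade, adg, aef, afg, bcd, bcf, bdg, bef, beg, cde, ceg, cfg

so the chain groups are C_0 ≅ Z^7, C_1 ≅ Z^18, C_2 ≅ Z^12.

The boundary map ∂_1: C_1 → C_0 maps an edge to its endpoints' difference, ∂[p,q] = q − p. For instance
  ∂ad = d − a.
The 7×18 boundary matrix has rank 6 and Smith normal form diag(1,1,1,1,1,1).

∂_2: C_2 → C_1 maps a triangle to the signed sum of its edges. For instance
  ∂afg = fg − ag + af,
  ∂cfg = fg − cg + cf.
The resulting 18×12 matrix has rank 12, and its Smith normal form has invariant factors (1,1,1,1,1,1,1,1,1,1,1,2).

From H_k ≅ ker(∂_k) / im(∂_{k+1}) we obtain:

  H_0: rank C_0 − rank ∂_1 = 7 − 6 = 1, and the invariant factors of ∂_1 are all 1, so H_0 ≅ Z.
  H_1: rank ker ∂_1 − rank ∂_2 = (18 − 6) − 12 = 0, and ∂_2 has invariant factor 2 > 1, so H_1 ≅ Z/2.
  H_2: rank ker ∂_2 − rank ∂_3 = (12 − 12) − 0 = 0, and there is no ∂_3, so H_2 ≅ 0.

H_0 = Z,  H_1 = Z/2,  H_2 = 0.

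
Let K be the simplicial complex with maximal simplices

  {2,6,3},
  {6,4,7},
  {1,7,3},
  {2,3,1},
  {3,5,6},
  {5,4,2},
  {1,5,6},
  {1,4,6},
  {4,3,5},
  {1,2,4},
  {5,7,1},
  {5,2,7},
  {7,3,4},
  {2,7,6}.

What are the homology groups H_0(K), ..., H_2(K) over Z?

H_0 = Z,  H_1 = Z^2,  H_2 = Z.

Fix the vertex order 1 < 2 < 3 < 4 < 5 < 6 < 7 and write every simplex with vertices in increasing order. Then dim K = 2 and the simplices of K are:

  0-simplices (7): [1], [2], [3], [4], [5], [6], [7]
  1-simplices (21): [1,2], [1,3], [1,4], [1,5], [1,6], [1,7], [2,3], [2,4], [2,5], [2,6], [2,7], [3,4], [3,5], [3,6], [3,7], [4,5], [4,6], [4,7], [5,6], [5,7], [6,7]
  2-simplices (14): [1,2,3], [1,2,4], [1,3,7], [1,4,6], [1,5,6], [1,5,7], [2,3,6], [2,4,5], [2,5,7], [2,6,7], [3,4,5], [3,4,7], [3,5,6], [4,6,7]

giving chain groups C_0 ≅ Z^7, C_1 ≅ Z^21, C_2 ≅ Z^14.

∂_1: C_1 → C_0 sends each edge [p,q] (with p < q) to q − p. For instance
  ∂[2,5] = [5] − [2].
The 7×21 boundary matrix has rank 6 and Smith normal form diag(1,1,1,1,1,1).

The boundary map ∂_2: C_2 → C_1 sends each 2-simplex [p,q,r] to [q,r] − [p,r] + [p,q]. For instance
  ∂[3,4,7] = [4,7] − [3,7] + [3,4],
  ∂[1,2,3] = [2,3] − [1,3] + [1,2].
The 21×14 boundary matrix has rank 13 and Smith normal form diag(1,1,1,1,1,1,1,1,1,1,1,1,1).

From H_k ≅ ker(∂_k) / im(∂_{k+1}) we obtain:

  H_0: rank C_0 − rank ∂_1 = 7 − 6 = 1, and the invariant factors of ∂_1 are all 1, so H_0 ≅ Z.
  H_1: rank ker ∂_1 − rank ∂_2 = (21 − 6) − 13 = 2, and the invariant factors of ∂_2 are all 1, so H_1 ≅ Z^2.
  H_2: rank ker ∂_2 − rank ∂_3 = (14 − 13) − 0 = 1, and there is no ∂_3, so H_2 ≅ Z.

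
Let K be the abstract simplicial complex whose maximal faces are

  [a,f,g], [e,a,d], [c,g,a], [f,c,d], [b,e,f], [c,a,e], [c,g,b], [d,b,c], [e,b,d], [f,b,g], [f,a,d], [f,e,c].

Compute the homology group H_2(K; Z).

We work with the vertex ordering a < b < c < d < e < f < g. The simplices of K, each written with vertices in increasing order, are:

  0-simplices (7): a, b, c, d, e, f, g
  1-simplices (18): ac, ad, ae, af, ag, bc, bd, be, bf, bg, cd, ce, cf, cg, de, df, ef, fg
  2-simplices (12): ace, acg, ade, adf, afg, bcd, bcg, bde, bef, bfg, cdf, cef

so the chain groups are C_0 ≅ Z^7, C_1 ≅ Z^18, C_2 ≅ Z^12.

∂_1: C_1 → C_0 is given by ∂[p,q] = [q] − [p]. For instance
  ∂fg = g − f.
This gives a 7×18 integer matrix of rank 6; reducing to Smith normal form yields diagonal entries (1,1,1,1,1,1).

The boundary map ∂_2: C_2 → C_1 acts by ∂[p,q,r] = [q,r] − [p,r] + [p,q]. For instance
  ∂bfg = fg − bg + bf,
  ∂acg = cg − ag + ac.
This gives a 18×12 integer matrix of rank 12; reducing to Smith normal form yields diagonal entries (1,1,1,1,1,1,1,1,1,1,1,2).

Computing H_k = (kernel of ∂_k) / (image of ∂_{k+1}):

  H_2: rank ker ∂_2 − rank ∂_3 = (12 − 12) − 0 = 0, and there is no ∂_3, so H_2 = 0.

H_2 = 0.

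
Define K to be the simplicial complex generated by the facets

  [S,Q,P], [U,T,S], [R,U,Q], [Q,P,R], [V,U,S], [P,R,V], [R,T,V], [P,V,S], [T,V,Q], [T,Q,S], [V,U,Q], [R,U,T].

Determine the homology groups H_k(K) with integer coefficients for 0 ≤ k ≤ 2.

H_0 ≅ Z,  H_1 ≅ Z/2,  H_2 = 0.

Order the vertices as P < Q < R < S < T < U < V. Listing each simplex with vertices in this order, K has dimension 2 with simplices:

  0-simplices (7): P, Q, R, S, T, U, V
  1-simplices (18): PQ, PR, PS, PV, QR, QS, QT, QU, QV, RT, RU, RV, ST, SU, SV, TU, TV, UV
  2-simplices (12): PQR, PQS, PRV, PSV, QRU, QST, QTV, QUV, RTU, RTV, STU, SUV

Hence C_0 ≅ Z^7, C_1 ≅ Z^18, C_2 ≅ Z^12.

∂_1: C_1 → C_0 sends each edge [p,q] (with p < q) to q − p. For instance
  ∂RT = T − R.
This gives a 7×18 integer matrix of rank 6; reducing to Smith normal form yields diagonal entries (1,1,1,1,1,1).

The boundary map ∂_2: C_2 → C_1 sends each 2-simplex [p,q,r] to [q,r] − [p,r] + [p,q]. For instance
  ∂PSV = SV − PV + PS,
  ∂QST = ST − QT + QS.
This gives a 18×12 integer matrix of rank 12; reducing to Smith normal form yields diagonal entries (1,1,1,1,1,1,1,1,1,1,1,2).

From H_k ≅ ker(∂_k) / im(∂_{k+1}) we obtain:

  H_0: rank C_0 − rank ∂_1 = 7 − 6 = 1, and the invariant factors of ∂_1 are all 1, so H_0 = Z.
  H_1: rank ker ∂_1 − rank ∂_2 = (18 − 6) − 12 = 0, and ∂_2 has invariant factor 2 > 1, so H_1 = Z/2.
  H_2: rank ker ∂_2 − rank ∂_3 = (12 − 12) − 0 = 0, and there is no ∂_3, so H_2 = 0.

As a check, the Euler characteristic is 7 − 18 + 12 = 1, which agrees with 1 − 0 + 0 = 1.
(K is a triangulation of the real projective plane RP^2.)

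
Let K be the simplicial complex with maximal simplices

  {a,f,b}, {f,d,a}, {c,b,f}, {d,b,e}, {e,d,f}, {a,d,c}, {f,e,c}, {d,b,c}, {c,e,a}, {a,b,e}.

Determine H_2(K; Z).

H_2 = 0.

K has 6 vertices, 15 edges, 10 triangles.
rank ∂_2 = 10, rank ∂_3 = 0 ⇒ b_2 = 10 − 10 − 0 = 0. So H_2 = 0.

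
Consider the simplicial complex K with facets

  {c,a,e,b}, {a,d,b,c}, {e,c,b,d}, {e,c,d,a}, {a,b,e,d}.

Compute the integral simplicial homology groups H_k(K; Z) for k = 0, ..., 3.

H_0 = Z,  H_1 = 0,  H_2 = 0,  H_3 = Z.

K has 5 vertices, 10 edges, 10 triangles, 5 3-simplices.
rank ∂_0 = 0, rank ∂_1 = 4 ⇒ b_0 = 5 − 0 − 4 = 1; all invariant factors of ∂_1 are 1 so no torsion. So H_0 ≅ Z.
rank ∂_1 = 4, rank ∂_2 = 6 ⇒ b_1 = 10 − 4 − 6 = 0; all invariant factors of ∂_2 are 1 so no torsion. So H_1 ≅ 0.
rank ∂_2 = 6, rank ∂_3 = 4 ⇒ b_2 = 10 − 6 − 4 = 0; all invariant factors of ∂_3 are 1 so no torsion. So H_2 ≅ 0.
rank ∂_3 = 4, rank ∂_4 = 0 ⇒ b_3 = 5 − 4 − 0 = 1. So H_3 ≅ Z.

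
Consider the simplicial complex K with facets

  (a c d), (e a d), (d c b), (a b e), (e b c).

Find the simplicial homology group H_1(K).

H_1 ≅ Z.

Take the total order a < b < c < d < e on the vertex set. Then K (dimension 2) consists of the simplices:

  0-simplices (5): a, b, c, d, e
  1-simplices (10): ab, ac, ad, ae, bc, bd, be, cd, ce, de
  2-simplices (5): abe, acd, ade, bcd, bce

Hence C_0 ≅ Z^5, C_1 ≅ Z^10, C_2 ≅ Z^5.

The boundary map ∂_1: C_1 → C_0 maps an edge to its endpoints' difference, ∂[p,q] = q − p.
As a 5×10 matrix over Z this has rank 4, with invariant factors (1,1,1,1).

∂_2: C_2 → C_1 maps a triangle to the signed sum of its edges. For instance
  ∂ade = de − ae + ad,
  ∂abe = be − ae + ab.
This gives a 10×5 integer matrix of rank 5; reducing to Smith normal form yields diagonal entries (1,1,1,1,1).

Now H_k = ker ∂_k / im ∂_{k+1}, so:

  H_1: rank ker ∂_1 − rank ∂_2 = (10 − 4) − 5 = 1, and the invariant factors of ∂_2 are all 1, so H_1 = Z.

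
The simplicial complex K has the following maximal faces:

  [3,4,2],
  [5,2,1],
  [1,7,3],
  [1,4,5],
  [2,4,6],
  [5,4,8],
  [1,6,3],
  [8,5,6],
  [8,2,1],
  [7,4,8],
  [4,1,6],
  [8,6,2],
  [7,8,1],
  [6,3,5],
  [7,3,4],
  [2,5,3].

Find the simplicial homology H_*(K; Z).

We work with the vertex ordering 1 < 2 < 3 < 4 < 5 < 6 < 7 < 8. The simplices of K, each written with vertices in increasing order, are:

  0-simplices (8): [1], [2], [3], [4], [5], [6], [7], [8]
  1-simplices (24): (24 of them)
  2-simplices (16): [1,2,5], [1,2,8], [1,3,6], [1,3,7], [1,4,5], [1,4,6], [1,7,8], [2,3,4], [2,3,5], [2,4,6], [2,6,8], [3,4,7], [3,5,6], [4,5,8], [4,7,8], [5,6,8]

giving chain groups C_0 ≅ Z^8, C_1 ≅ Z^24, C_2 ≅ Z^16.

∂_1: C_1 → C_0 sends each edge [p,q] (with p < q) to q − p.
This gives a 8×24 integer matrix of rank 7; reducing to Smith normal form yields diagonal entries (1,1,1,1,1,1,1).

Boundary ∂_2: C_2 → C_1 maps a triangle to the signed sum of its edges. For instance
  ∂[2,6,8] = [6,8] − [2,8] + [2,6],
  ∂[3,5,6] = [5,6] − [3,6] + [3,5].
The 24×16 boundary matrix has rank 15 and Smith normal form diag(1,1,1,1,1,1,1,1,1,1,1,1,1,1,1).

From H_k ≅ ker(∂_k) / im(∂_{k+1}) we obtain:

  H_0: rank C_0 − rank ∂_1 = 8 − 7 = 1, and the invariant factors of ∂_1 are all 1, so H_0 = Z.
  H_1: rank ker ∂_1 − rank ∂_2 = (24 − 7) − 15 = 2, and the invariant factors of ∂_2 are all 1, so H_1 = Z^2.
  H_2: rank ker ∂_2 − rank ∂_3 = (16 − 15) − 0 = 1, and there is no ∂_3, so H_2 = Z.

As a check, the Euler characteristic is 8 − 24 + 16 = 0, which agrees with 1 − 2 + 1 = 0.

H_0 ≅ Z,  H_1 ≅ Z^2,  H_2 ≅ Z.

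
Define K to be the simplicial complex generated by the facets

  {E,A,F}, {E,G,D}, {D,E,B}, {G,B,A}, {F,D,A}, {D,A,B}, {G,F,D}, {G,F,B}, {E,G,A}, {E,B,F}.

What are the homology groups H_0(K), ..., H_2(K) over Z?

Fix the vertex order A < B < D < E < F < G and write every simplex with vertices in increasing order. Then dim K = 2 and the simplices of K are:

  0-simplices (6): A, B, D, E, F, G
  1-simplices (15): AB, AD, AE, AF, AG, BD, BE, BF, BG, DE, DF, DG, EF, EG, FG
  2-simplices (10): ABD, ABG, ADF, AEF, AEG, BDE, BEF, BFG, DEG, DFG

so the chain groups are C_0 ≅ Z^6, C_1 ≅ Z^15, C_2 ≅ Z^10.

Boundary ∂_1: C_1 → C_0 is given by ∂[p,q] = [q] − [p]. For instance
  ∂BF = F − B.
The 6×15 boundary matrix has rank 5 and Smith normal form diag(1,1,1,1,1).

Boundary ∂_2: C_2 → C_1 sends each 2-simplex [p,q,r] to [q,r] − [p,r] + [p,q]. For instance
  ∂AEF = EF − AF + AE,
  ∂DEG = EG − DG + DE.
The resulting 15×10 matrix has rank 10, and its Smith normal form has invariant factors (1,1,1,1,1,1,1,1,1,2).

From H_k ≅ ker(∂_k) / im(∂_{k+1}) we obtain:

  H_0: rank C_0 − rank ∂_1 = 6 − 5 = 1, and the invariant factors of ∂_1 are all 1, so H_0 ≅ Z.
  H_1: rank ker ∂_1 − rank ∂_2 = (15 − 5) − 10 = 0, and ∂_2 has invariant factor 2 > 1, so H_1 ≅ Z/2.
  H_2: rank ker ∂_2 − rank ∂_3 = (10 − 10) − 0 = 0, and there is no ∂_3, so H_2 ≅ 0.

(K is a triangulation of the real projective plane RP^2.)

H_0 ≅ Z,  H_1 ≅ Z/2,  H_2 = 0.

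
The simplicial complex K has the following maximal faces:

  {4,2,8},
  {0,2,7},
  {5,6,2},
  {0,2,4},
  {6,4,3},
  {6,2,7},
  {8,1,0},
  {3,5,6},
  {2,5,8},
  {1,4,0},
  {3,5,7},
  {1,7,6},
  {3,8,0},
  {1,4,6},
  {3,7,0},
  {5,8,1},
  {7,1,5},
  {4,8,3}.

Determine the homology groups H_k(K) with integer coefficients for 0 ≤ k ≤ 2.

Order the vertices as 0 < 1 < 2 < 3 < 4 < 5 < 6 < 7 < 8. Listing each simplex with vertices in this order, K has dimension 2 with simplices:

  0-simplices (9): [0], [1], [2], [3], [4], [5], [6], [7], [8]
  1-simplices (27): (27 of them)
  2-simplices (18): [0,1,4], [0,1,8], [0,2,4], [0,2,7], [0,3,7], [0,3,8], [1,4,6], [1,5,7], [1,5,8], [1,6,7], [2,4,8], [2,5,6], [2,5,8], [2,6,7], [3,4,6], [3,4,8], [3,5,6], [3,5,7]

Hence C_0 ≅ Z^9, C_1 ≅ Z^27, C_2 ≅ Z^18.

∂_1: C_1 → C_0 is given by ∂[p,q] = [q] − [p].
As a 9×27 matrix over Z this has rank 8, with invariant factors (1,1,1,1,1,1,1,1).

The boundary map ∂_2: C_2 → C_1 maps a triangle to the signed sum of its edges. For instance
  ∂[1,5,7] = [5,7] − [1,7] + [1,5],
  ∂[3,4,6] = [4,6] − [3,6] + [3,4].
As a 27×18 matrix over Z this has rank 18, with invariant factors (1,1,1,1,1,1,1,1,1,1,1,1,1,1,1,1,1,2).

Now H_k = ker ∂_k / im ∂_{k+1}, so:

  H_0: rank C_0 − rank ∂_1 = 9 − 8 = 1, and the invariant factors of ∂_1 are all 1, so H_0 = Z.
  H_1: rank ker ∂_1 − rank ∂_2 = (27 − 8) − 18 = 1, and ∂_2 has invariant factor 2 > 1, so H_1 = Z ⊕ Z/2.
  H_2: rank ker ∂_2 − rank ∂_3 = (18 − 18) − 0 = 0, and there is no ∂_3, so H_2 = 0.

(K is a triangulation of the Klein bottle.)

H_0 ≅ Z,  H_1 ≅ Z ⊕ Z/2,  H_2 = 0.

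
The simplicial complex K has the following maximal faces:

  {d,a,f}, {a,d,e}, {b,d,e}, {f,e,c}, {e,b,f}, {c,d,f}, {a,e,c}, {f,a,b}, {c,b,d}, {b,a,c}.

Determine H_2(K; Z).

H_2 = 0.

Take the total order a < b < c < d < e < f on the vertex set. Then K (dimension 2) consists of the simplices:

  0-simplices (6): a, b, c, d, e, f
  1-simplices (15): ab, ac, ad, ae, af, bc, bd, be, bf, cd, ce, cf, de, df, ef
  2-simplices (10): abc, abf, ace, ade, adf, bcd, bde, bef, cdf, cef

Hence C_0 ≅ Z^6, C_1 ≅ Z^15, C_2 ≅ Z^10.

Boundary ∂_1: C_1 → C_0 maps an edge to its endpoints' difference, ∂[p,q] = q − p.
As a 6×15 matrix over Z this has rank 5, with invariant factors (1,1,1,1,1).

Boundary ∂_2: C_2 → C_1 acts by ∂[p,q,r] = [q,r] − [p,r] + [p,q]. For instance
  ∂bcd = cd − bd + bc,
  ∂cdf = df − cf + cd.
This gives a 15×10 integer matrix of rank 10; reducing to Smith normal form yields diagonal entries (1,1,1,1,1,1,1,1,1,2).

From H_k ≅ ker(∂_k) / im(∂_{k+1}) we obtain:

  H_2: rank ker ∂_2 − rank ∂_3 = (10 − 10) − 0 = 0, and there is no ∂_3, so H_2 ≅ 0.

(K is a triangulation of the real projective plane RP^2.)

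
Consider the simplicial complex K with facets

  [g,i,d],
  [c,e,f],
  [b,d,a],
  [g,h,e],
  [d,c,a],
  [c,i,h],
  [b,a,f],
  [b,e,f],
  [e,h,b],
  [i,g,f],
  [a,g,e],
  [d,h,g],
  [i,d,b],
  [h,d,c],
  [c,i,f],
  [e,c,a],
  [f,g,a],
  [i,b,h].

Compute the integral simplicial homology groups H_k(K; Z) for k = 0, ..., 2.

H_0 = Z,  H_1 = Z ⊕ Z/2Z,  H_2 = 0.

We work with the vertex ordering a < b < c < d < e < f < g < h < i. The simplices of K, each written with vertices in increasing order, are:

  0-simplices (9): a, b, c, d, e, f, g, h, i
  1-simplices (27): ab, ac, ad, ae, af, ag, bd, be, bf, bh, bi, cd, ce, cf, ch, ci, dg, dh, di, ef, eg, eh, fg, fi, gh, gi, hi
  2-simplices (18): abd, abf, acd, ace, aeg, afg, bdi, bef, beh, bhi, cdh, cef, cfi, chi, dgh, dgi, egh, fgi

giving chain groups C_0 ≅ Z^9, C_1 ≅ Z^27, C_2 ≅ Z^18.

∂_1: C_1 → C_0 is given by ∂[p,q] = [q] − [p].
The 9×27 boundary matrix has rank 8 and Smith normal form diag(1,1,1,1,1,1,1,1).

∂_2: C_2 → C_1 sends each 2-simplex [p,q,r] to [q,r] − [p,r] + [p,q]. For instance
  ∂cfi = fi − ci + cf,
  ∂dgi = gi − di + dg.
This gives a 27×18 integer matrix of rank 18; reducing to Smith normal form yields diagonal entries (1,1,1,1,1,1,1,1,1,1,1,1,1,1,1,1,1,2).

Computing H_k = (kernel of ∂_k) / (image of ∂_{k+1}):

  H_0: rank C_0 − rank ∂_1 = 9 − 8 = 1, and the invariant factors of ∂_1 are all 1, so H_0 = Z.
  H_1: rank ker ∂_1 − rank ∂_2 = (27 − 8) − 18 = 1, and ∂_2 has invariant factor 2 > 1, so H_1 = Z ⊕ Z/2Z.
  H_2: rank ker ∂_2 − rank ∂_3 = (18 − 18) − 0 = 0, and there is no ∂_3, so H_2 = 0.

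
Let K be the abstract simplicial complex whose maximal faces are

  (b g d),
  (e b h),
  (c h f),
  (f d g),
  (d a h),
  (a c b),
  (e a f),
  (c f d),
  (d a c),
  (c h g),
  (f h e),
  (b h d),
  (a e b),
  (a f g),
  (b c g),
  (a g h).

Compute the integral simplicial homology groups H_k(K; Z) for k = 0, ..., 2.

H_0 ≅ Z,  H_1 ≅ Z^2,  H_2 ≅ Z.

We work with the vertex ordering a < b < c < d < e < f < g < h. The simplices of K, each written with vertices in increasing order, are:

  0-simplices (8): a, b, c, d, e, f, g, h
  1-simplices (24): ab, ac, ad, ae, af, ag, ah, bc, bd, be, bg, bh, cd, cf, cg, ch, df, dg, dh, ef, eh, fg, fh, gh
  2-simplices (16): abc, abe, acd, adh, aef, afg, agh, bcg, bdg, bdh, beh, cdf, cfh, cgh, dfg, efh

giving chain groups C_0 ≅ Z^8, C_1 ≅ Z^24, C_2 ≅ Z^16.

∂_1: C_1 → C_0 maps an edge to its endpoints' difference, ∂[p,q] = q − p. For instance
  ∂bd = d − b.
The 8×24 boundary matrix has rank 7 and Smith normal form diag(1,1,1,1,1,1,1).

The boundary map ∂_2: C_2 → C_1 maps a triangle to the signed sum of its edges. For instance
  ∂dfg = fg − dg + df,
  ∂efh = fh − eh + ef.
As a 24×16 matrix over Z this has rank 15, with invariant factors (1,1,1,1,1,1,1,1,1,1,1,1,1,1,1).

Reading off H_k = ker ∂_k / im ∂_{k+1}:

  H_0: rank C_0 − rank ∂_1 = 8 − 7 = 1, and the invariant factors of ∂_1 are all 1, so H_0 ≅ Z.
  H_1: rank ker ∂_1 − rank ∂_2 = (24 − 7) − 15 = 2, and the invariant factors of ∂_2 are all 1, so H_1 ≅ Z^2.
  H_2: rank ker ∂_2 − rank ∂_3 = (16 − 15) − 0 = 1, and there is no ∂_3, so H_2 ≅ Z.

(K is a triangulation of the torus T^2.)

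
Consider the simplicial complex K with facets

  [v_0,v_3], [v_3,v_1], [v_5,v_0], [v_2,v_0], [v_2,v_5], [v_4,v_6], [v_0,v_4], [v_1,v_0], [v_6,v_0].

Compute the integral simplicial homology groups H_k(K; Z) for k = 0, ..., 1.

H_0 ≅ Z,  H_1 ≅ Z^3.

Take the total order v_0 < v_1 < v_2 < v_3 < v_4 < v_5 < v_6 on the vertex set. Then K (dimension 1) consists of the simplices:

  0-simplices (7): [v_0], [v_1], [v_2], [v_3], [v_4], [v_5], [v_6]
  1-simplices (9): [v_0,v_1], [v_0,v_2], [v_0,v_3], [v_0,v_4], [v_0,v_5], [v_0,v_6], [v_1,v_3], [v_2,v_5], [v_4,v_6]

giving chain groups C_0 ≅ Z^7, C_1 ≅ Z^9.

∂_1: C_1 → C_0 sends each edge [p,q] (with p < q) to q − p.
This gives a 7×9 integer matrix of rank 6; reducing to Smith normal form yields diagonal entries (1,1,1,1,1,1).

Now H_k = ker ∂_k / im ∂_{k+1}, so:

  H_0: rank C_0 − rank ∂_1 = 7 − 6 = 1, and the invariant factors of ∂_1 are all 1, so H_0 = Z.
  H_1: rank ker ∂_1 − rank ∂_2 = (9 − 6) − 0 = 3, and there is no ∂_2, so H_1 = Z^3.

(K is a triangulation of a wedge of 3 circles.)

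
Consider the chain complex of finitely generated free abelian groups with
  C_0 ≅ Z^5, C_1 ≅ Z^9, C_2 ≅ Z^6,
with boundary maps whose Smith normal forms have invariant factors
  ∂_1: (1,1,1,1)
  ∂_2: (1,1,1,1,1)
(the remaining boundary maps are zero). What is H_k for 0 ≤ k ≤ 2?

H_0: b_0 = 5 − 0 − 4 = 1; torsion from ∂_1 factors > 1: none. So H_0 = Z.
H_1: b_1 = 9 − 4 − 5 = 0; torsion from ∂_2 factors > 1: none. So H_1 = 0.
H_2: b_2 = 6 − 5 − 0 = 1; torsion from ∂_3 factors > 1: none. So H_2 = Z.

H_0 = Z,  H_1 = 0,  H_2 = Z.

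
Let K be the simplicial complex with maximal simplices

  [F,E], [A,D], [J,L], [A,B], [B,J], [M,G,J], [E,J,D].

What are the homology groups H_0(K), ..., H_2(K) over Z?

H_0 ≅ Z,  H_1 ≅ Z,  H_2 = 0.

Order the vertices as A < B < D < E < F < G < J < L < M. Listing each simplex with vertices in this order, K has dimension 2 with simplices:

  0-simplices (9): A, B, D, E, F, G, J, L, M
  1-simplices (11): AB, AD, BJ, DE, DJ, EF, EJ, GJ, GM, JL, JM
  2-simplices (2): DEJ, GJM

so the chain groups are C_0 ≅ Z^9, C_1 ≅ Z^11, C_2 ≅ Z^2.

∂_1: C_1 → C_0 is given by ∂[p,q] = [q] − [p]. For instance
  ∂JL = L − J.
This gives a 9×11 integer matrix of rank 8; reducing to Smith normal form yields diagonal entries (1,1,1,1,1,1,1,1).

∂_2: C_2 → C_1 acts by ∂[p,q,r] = [q,r] − [p,r] + [p,q]. For instance
  ∂DEJ = EJ − DJ + DE,
  ∂GJM = JM − GM + GJ.
This gives a 11×2 integer matrix of rank 2; reducing to Smith normal form yields diagonal entries (1,1).

Computing H_k = (kernel of ∂_k) / (image of ∂_{k+1}):

  H_0: rank C_0 − rank ∂_1 = 9 − 8 = 1, and the invariant factors of ∂_1 are all 1, so H_0 ≅ Z.
  H_1: rank ker ∂_1 − rank ∂_2 = (11 − 8) − 2 = 1, and the invariant factors of ∂_2 are all 1, so H_1 ≅ Z.
  H_2: rank ker ∂_2 − rank ∂_3 = (2 − 2) − 0 = 0, and there is no ∂_3, so H_2 ≅ 0.

As a check, the Euler characteristic is 9 − 11 + 2 = 0, which agrees with 1 − 1 + 0 = 0.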